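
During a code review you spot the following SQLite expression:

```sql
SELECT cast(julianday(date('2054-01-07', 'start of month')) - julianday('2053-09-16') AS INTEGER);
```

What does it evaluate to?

107

`start of month` rewinds 2054-01-07 to 2054-01-01.
14 days remain in September 2053 after the 16th (30 − 16).
October 2053: 31 days.
November 2053: 30 days.
December 2053: 31 days.
Then 1 day into January 2054.
Total: 14 + 31 + 30 + 31 + 1 = 107.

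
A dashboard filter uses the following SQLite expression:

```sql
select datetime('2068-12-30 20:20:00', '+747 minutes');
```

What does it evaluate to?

2068-12-31 08:47:00

747 minutes = 12h 27m; +747 minutes from 2068-12-30 20:20:00 is 2068-12-31 08:47:00 (crosses midnight).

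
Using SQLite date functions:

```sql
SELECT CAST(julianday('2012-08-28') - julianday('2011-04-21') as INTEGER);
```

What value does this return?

9 days remain in April 2011 after the 21st (30 − 21).
Full months from May 2011 through July 2012 contribute their day counts.
Then 28 days into August 2012.
Total: 9 + 31 + 30 + 31 + 31 + 30 + 31 + 30 + 31 + 31 + 29 + 31 + 30 + 31 + 30 + 31 + 28 = 495.

495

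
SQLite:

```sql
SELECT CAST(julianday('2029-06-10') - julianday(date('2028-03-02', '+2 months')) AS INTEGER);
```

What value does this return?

404

Adding +2 months to 2028-03-02 gives 2028-05-02.
29 days remain in May 2028 after the 2nd (31 − 2).
Full months from June 2028 through May 2029 contribute their day counts.
Then 10 days into June 2029.
Total: 29 + 30 + 31 + 31 + 30 + 31 + 30 + 31 + 31 + 28 + 31 + 30 + 31 + 10 = 404.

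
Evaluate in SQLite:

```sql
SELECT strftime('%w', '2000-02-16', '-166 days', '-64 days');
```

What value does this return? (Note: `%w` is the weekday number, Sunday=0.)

4

First apply '-166 days', '-64 days': 2000-02-16 → 1999-07-01.
1999-07-01 is a Thursday; with Sunday=0 that is 4.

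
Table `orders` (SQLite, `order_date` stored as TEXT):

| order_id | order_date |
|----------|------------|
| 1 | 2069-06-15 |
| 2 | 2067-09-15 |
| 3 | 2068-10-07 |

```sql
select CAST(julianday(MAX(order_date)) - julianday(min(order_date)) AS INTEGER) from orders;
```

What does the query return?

MIN = 2067-09-15, MAX = 2069-06-15.
15 days remain in September 2067 after the 15th (30 − 15).
Full months from October 2067 through May 2069 contribute their day counts.
Then 15 days into June 2069.
Total: 15 + 31 + 30 + 31 + 31 + 29 + 31 + 30 + 31 + 30 + 31 + 31 + 30 + 31 + 30 + 31 + 31 + 28 + 31 + 30 + 31 + 15 = 639.

639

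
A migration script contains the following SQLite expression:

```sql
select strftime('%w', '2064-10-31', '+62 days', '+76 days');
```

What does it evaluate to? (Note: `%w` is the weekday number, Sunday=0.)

First apply '+62 days', '+76 days': 2064-10-31 → 2065-03-18.
2065-03-18 is a Wednesday; with Sunday=0 that is 3.

3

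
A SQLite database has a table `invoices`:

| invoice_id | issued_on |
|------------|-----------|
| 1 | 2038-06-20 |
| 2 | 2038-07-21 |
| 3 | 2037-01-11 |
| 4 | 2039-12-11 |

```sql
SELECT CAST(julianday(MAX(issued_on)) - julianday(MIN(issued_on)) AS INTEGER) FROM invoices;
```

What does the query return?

MIN = 2037-01-11, MAX = 2039-12-11.
20 days remain in January 2037 after the 11th (31 − 11).
Full months from February 2037 through November 2039 contribute their day counts.
Then 11 days into December 2039.
Total: 20 + 28 + 31 + 30 + 31 + 30 + 31 + 31 + 30 + 31 + 30 + 31 + 31 + 28 + 31 + 30 + 31 + 30 + 31 + 31 + 30 + 31 + 30 + 31 + 31 + 28 + 31 + 30 + 31 + 30 + 31 + 31 + 30 + 31 + 30 + 11 = 1064.

1064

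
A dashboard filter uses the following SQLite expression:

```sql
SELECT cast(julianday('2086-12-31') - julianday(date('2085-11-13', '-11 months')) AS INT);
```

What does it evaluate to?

Adding -11 months to 2085-11-13 gives 2084-12-13.
18 days remain in December 2084 after the 13th (31 − 13).
Full months from January 2085 through November 2086 contribute their day counts.
Then 31 days into December 2086.
Total: 18 + 31 + 28 + 31 + 30 + 31 + 30 + 31 + 31 + 30 + 31 + 30 + 31 + 31 + 28 + 31 + 30 + 31 + 30 + 31 + 31 + 30 + 31 + 30 + 31 = 748.

748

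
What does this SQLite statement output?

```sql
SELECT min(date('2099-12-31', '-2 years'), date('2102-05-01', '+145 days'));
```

date('2099-12-31', '-2 years') → 2097-12-31.
date('2102-05-01', '+145 days') → 2102-09-23.
Earlier of the two is 2097-12-31.

2097-12-31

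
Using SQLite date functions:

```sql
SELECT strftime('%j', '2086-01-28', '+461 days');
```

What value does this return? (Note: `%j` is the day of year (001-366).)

124

First apply '+461 days': 2086-01-28 → 2087-05-04.
Day-of-year for 2087-05-04: days since 2087-01-01 inclusive = 124, zero-padded to 124.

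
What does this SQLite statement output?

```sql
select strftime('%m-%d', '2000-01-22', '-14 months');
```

11-22

First apply '-14 months': 2000-01-22 → 1998-11-22.
`%m-%d` extracts the month-day: 11-22.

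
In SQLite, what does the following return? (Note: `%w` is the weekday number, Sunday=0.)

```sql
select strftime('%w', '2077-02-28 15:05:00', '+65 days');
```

2

First apply '+65 days': 2077-02-28 15:05:00 → 2077-05-04 15:05:00.
2077-05-04 is a Tuesday; with Sunday=0 that is 2.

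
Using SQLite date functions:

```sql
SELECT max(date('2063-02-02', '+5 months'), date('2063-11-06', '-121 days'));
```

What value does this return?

date('2063-02-02', '+5 months') → 2063-07-02.
date('2063-11-06', '-121 days') → 2063-07-08.
Later of the two is 2063-07-08.

2063-07-08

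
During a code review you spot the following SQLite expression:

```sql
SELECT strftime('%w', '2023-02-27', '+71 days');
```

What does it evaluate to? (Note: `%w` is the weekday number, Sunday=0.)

First apply '+71 days': 2023-02-27 → 2023-05-09.
2023-05-09 is a Tuesday; with Sunday=0 that is 2.

2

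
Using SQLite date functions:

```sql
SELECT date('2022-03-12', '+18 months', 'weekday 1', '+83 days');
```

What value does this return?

Adding +18 months to 2022-03-12 gives 2023-09-12.
`weekday 1` advances to the next Monday; 2023-09-12 is a Tuesday, so it moves forward to 2023-09-18.
Applying '+83 days' to 2023-09-18: counting 83 days forward gives 2023-12-10.

2023-12-10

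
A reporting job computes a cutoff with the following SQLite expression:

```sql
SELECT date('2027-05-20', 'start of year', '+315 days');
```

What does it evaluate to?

`start of year` rewinds 2027-05-20 to 2027-01-01.
Applying '+315 days' to 2027-01-01: counting 315 days forward gives 2027-11-12.

2027-11-12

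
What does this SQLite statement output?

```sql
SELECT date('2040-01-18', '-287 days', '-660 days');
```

2037-06-15

Applying '-287 days' to 2040-01-18: counting 287 days back gives 2039-04-06.
Applying '-660 days' to 2039-04-06: counting 660 days back gives 2037-06-15.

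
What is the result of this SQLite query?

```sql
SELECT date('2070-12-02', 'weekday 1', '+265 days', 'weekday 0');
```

`weekday 1` advances to the next Monday; 2070-12-02 is a Tuesday, so it moves forward to 2070-12-08.
Applying '+265 days' to 2070-12-08: counting 265 days forward gives 2071-08-30.
`weekday 0` advances to the next Sunday; 2071-08-30 is already a Sunday, so it stays at 2071-08-30.

2071-08-30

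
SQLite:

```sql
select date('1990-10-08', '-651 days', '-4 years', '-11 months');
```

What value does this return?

Applying '-651 days' to 1990-10-08: counting 651 days back gives 1988-12-26.
Adding -4 years to 1988-12-26 gives 1984-12-26.
Adding -11 months to 1984-12-26 gives 1984-01-26.

1984-01-26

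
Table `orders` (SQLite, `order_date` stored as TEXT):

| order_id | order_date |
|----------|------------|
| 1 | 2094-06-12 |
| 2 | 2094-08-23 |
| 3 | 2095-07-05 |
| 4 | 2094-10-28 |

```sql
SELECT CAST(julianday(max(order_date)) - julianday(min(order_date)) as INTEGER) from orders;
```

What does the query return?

MIN = 2094-06-12, MAX = 2095-07-05.
18 days remain in June 2094 after the 12th (30 − 12).
Full months from July 2094 through June 2095 contribute their day counts.
Then 5 days into July 2095.
Total: 18 + 31 + 31 + 30 + 31 + 30 + 31 + 31 + 28 + 31 + 30 + 31 + 30 + 5 = 388.

388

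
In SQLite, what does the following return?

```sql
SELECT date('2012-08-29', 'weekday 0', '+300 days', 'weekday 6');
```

2013-06-29

`weekday 0` advances to the next Sunday; 2012-08-29 is a Wednesday, so it moves forward to 2012-09-02.
Applying '+300 days' to 2012-09-02: counting 300 days forward gives 2013-06-29.
`weekday 6` advances to the next Saturday; 2013-06-29 is already a Saturday, so it stays at 2013-06-29.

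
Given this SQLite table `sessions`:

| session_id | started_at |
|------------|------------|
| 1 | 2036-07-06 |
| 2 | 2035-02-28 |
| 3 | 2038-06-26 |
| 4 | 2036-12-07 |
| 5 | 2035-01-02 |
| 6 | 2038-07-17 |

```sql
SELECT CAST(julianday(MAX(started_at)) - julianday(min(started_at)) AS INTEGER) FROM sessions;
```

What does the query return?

1292

MIN = 2035-01-02, MAX = 2038-07-17.
29 days remain in January 2035 after the 2nd (31 − 2).
Full months from February 2035 through June 2038 contribute their day counts.
Then 17 days into July 2038.
Total: 29 + 28 + 31 + 30 + 31 + 30 + 31 + 31 + 30 + 31 + 30 + 31 + 31 + 29 + 31 + 30 + 31 + 30 + 31 + 31 + 30 + 31 + 30 + 31 + 31 + 28 + 31 + 30 + 31 + 30 + 31 + 31 + 30 + 31 + 30 + 31 + 31 + 28 + 31 + 30 + 31 + 30 + 17 = 1292.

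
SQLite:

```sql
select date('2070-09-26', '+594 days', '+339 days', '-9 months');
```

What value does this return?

Applying '+594 days' to 2070-09-26: counting 594 days forward gives 2072-05-12.
Applying '+339 days' to 2072-05-12: counting 339 days forward gives 2073-04-16.
Adding -9 months to 2073-04-16 gives 2072-07-16.

2072-07-16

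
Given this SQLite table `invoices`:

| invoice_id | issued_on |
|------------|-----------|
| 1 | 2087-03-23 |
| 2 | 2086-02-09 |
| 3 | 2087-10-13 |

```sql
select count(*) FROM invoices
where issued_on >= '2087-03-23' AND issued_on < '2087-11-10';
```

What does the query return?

Rows in [2087-03-23, 2087-11-10): 2087-03-23, 2087-10-13 → 2 rows.

2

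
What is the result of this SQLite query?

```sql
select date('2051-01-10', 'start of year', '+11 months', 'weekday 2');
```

`start of year` rewinds 2051-01-10 to 2051-01-01.
Adding +11 months to 2051-01-01 gives 2051-12-01.
`weekday 2` advances to the next Tuesday; 2051-12-01 is a Friday, so it moves forward to 2051-12-05.

2051-12-05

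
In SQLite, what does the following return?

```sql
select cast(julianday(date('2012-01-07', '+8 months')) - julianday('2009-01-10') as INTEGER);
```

1336

Adding +8 months to 2012-01-07 gives 2012-09-07.
21 days remain in January 2009 after the 10th (31 − 10).
Full months from February 2009 through August 2012 contribute their day counts.
Then 7 days into September 2012.
Total: 21 + 28 + 31 + 30 + 31 + 30 + 31 + 31 + 30 + 31 + 30 + 31 + 31 + 28 + 31 + 30 + 31 + 30 + 31 + 31 + 30 + 31 + 30 + 31 + 31 + 28 + 31 + 30 + 31 + 30 + 31 + 31 + 30 + 31 + 30 + 31 + 31 + 29 + 31 + 30 + 31 + 30 + 31 + 31 + 7 = 1336.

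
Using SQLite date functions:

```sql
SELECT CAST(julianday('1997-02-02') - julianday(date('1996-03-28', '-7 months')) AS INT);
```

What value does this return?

524

Adding -7 months to 1996-03-28 gives 1995-08-28.
3 days remain in August 1995 after the 28th (31 − 28).
Full months from September 1995 through January 1997 contribute their day counts.
Then 2 days into February 1997.
Total: 3 + 30 + 31 + 30 + 31 + 31 + 29 + 31 + 30 + 31 + 30 + 31 + 31 + 30 + 31 + 30 + 31 + 31 + 2 = 524.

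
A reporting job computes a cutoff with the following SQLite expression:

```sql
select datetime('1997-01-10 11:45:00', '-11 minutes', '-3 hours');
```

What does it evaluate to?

-11 minutes from 1997-01-10 11:45:00 is 1997-01-10 11:34:00.
-3 hours from 1997-01-10 11:34:00 is 1997-01-10 08:34:00.

1997-01-10 08:34:00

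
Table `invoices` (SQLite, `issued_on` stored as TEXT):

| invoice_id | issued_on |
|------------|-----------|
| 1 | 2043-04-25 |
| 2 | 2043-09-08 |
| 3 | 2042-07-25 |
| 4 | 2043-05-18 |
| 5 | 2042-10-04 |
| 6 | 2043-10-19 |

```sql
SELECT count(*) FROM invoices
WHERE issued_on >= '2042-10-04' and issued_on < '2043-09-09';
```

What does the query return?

4

Rows in [2042-10-04, 2043-09-09): 2043-04-25, 2043-09-08, 2043-05-18, 2042-10-04 → 4 rows.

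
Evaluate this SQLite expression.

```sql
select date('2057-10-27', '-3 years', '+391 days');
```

2055-11-22

Adding -3 years to 2057-10-27 gives 2054-10-27.
Applying '+391 days' to 2054-10-27: counting 391 days forward gives 2055-11-22.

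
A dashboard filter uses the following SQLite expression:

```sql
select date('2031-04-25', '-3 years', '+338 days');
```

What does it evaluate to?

Adding -3 years to 2031-04-25 gives 2028-04-25.
Applying '+338 days' to 2028-04-25: counting 338 days forward gives 2029-03-29.

2029-03-29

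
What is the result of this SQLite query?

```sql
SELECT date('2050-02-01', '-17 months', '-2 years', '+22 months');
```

2048-07-01

Adding -17 months to 2050-02-01 gives 2048-09-01.
Adding -2 years to 2048-09-01 gives 2046-09-01.
Adding +22 months to 2046-09-01 gives 2048-07-01.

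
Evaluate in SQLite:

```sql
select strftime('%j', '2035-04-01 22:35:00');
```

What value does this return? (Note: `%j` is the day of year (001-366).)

091

Day-of-year for 2035-04-01: days since 2035-01-01 inclusive = 91, zero-padded to 091.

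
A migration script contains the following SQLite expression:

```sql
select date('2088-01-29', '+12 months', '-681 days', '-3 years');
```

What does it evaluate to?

Adding +12 months to 2088-01-29 gives 2089-01-29.
Applying '-681 days' to 2089-01-29: counting 681 days back gives 2087-03-20.
Adding -3 years to 2087-03-20 gives 2084-03-20.

2084-03-20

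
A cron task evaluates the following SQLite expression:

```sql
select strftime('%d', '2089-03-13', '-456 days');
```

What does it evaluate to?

First apply '-456 days': 2089-03-13 → 2087-12-13.
`%d` extracts the 2-digit day of month: 13.

13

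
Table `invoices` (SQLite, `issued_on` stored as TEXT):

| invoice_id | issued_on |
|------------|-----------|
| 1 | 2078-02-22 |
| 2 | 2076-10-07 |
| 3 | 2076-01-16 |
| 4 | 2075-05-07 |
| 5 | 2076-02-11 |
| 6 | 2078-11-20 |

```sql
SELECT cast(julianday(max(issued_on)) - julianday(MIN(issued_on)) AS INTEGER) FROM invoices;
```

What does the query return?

MIN = 2075-05-07, MAX = 2078-11-20.
24 days remain in May 2075 after the 7th (31 − 7).
Full months from June 2075 through October 2078 contribute their day counts.
Then 20 days into November 2078.
Total: 24 + 30 + 31 + 31 + 30 + 31 + 30 + 31 + 31 + 29 + 31 + 30 + 31 + 30 + 31 + 31 + 30 + 31 + 30 + 31 + 31 + 28 + 31 + 30 + 31 + 30 + 31 + 31 + 30 + 31 + 30 + 31 + 31 + 28 + 31 + 30 + 31 + 30 + 31 + 31 + 30 + 31 + 20 = 1293.

1293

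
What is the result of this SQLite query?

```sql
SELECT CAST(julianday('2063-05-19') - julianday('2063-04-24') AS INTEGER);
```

6 days remain in April 2063 after the 24th (30 − 24).
Then 19 days into May 2063.
Total: 6 + 19 = 25.

25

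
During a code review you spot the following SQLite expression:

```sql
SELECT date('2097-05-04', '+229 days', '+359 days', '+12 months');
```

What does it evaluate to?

2099-12-13

Applying '+229 days' to 2097-05-04: counting 229 days forward gives 2097-12-19.
Applying '+359 days' to 2097-12-19: counting 359 days forward gives 2098-12-13.
Adding +12 months to 2098-12-13 gives 2099-12-13.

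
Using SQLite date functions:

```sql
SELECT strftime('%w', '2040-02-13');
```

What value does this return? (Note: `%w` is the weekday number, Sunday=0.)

2040-02-13 is a Monday; with Sunday=0 that is 1.

1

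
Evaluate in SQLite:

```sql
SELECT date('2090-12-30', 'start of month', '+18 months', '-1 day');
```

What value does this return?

`start of month` rewinds 2090-12-30 to 2090-12-01.
Adding +18 months to 2090-12-01 gives 2092-06-01.
Going back 1 day from 2092-06-01 reaches 2092-05-31 (last day of May, 31 days).

2092-05-31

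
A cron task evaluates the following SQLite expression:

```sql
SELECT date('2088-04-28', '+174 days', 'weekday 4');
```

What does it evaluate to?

Applying '+174 days' to 2088-04-28: counting 174 days forward gives 2088-10-19.
`weekday 4` advances to the next Thursday; 2088-10-19 is a Tuesday, so it moves forward to 2088-10-21.

2088-10-21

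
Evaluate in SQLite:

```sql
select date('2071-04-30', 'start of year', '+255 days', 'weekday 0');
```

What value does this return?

`start of year` rewinds 2071-04-30 to 2071-01-01.
Applying '+255 days' to 2071-01-01: counting 255 days forward gives 2071-09-13.
`weekday 0` advances to the next Sunday; 2071-09-13 is already a Sunday, so it stays at 2071-09-13.

2071-09-13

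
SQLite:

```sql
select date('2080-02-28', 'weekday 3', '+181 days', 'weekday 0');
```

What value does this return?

2080-09-01

`weekday 3` advances to the next Wednesday; 2080-02-28 is already a Wednesday, so it stays at 2080-02-28.
Applying '+181 days' to 2080-02-28: counting 181 days forward gives 2080-08-27.
`weekday 0` advances to the next Sunday; 2080-08-27 is a Tuesday, so it moves forward to 2080-09-01.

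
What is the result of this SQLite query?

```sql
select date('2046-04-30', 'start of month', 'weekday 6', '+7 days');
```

`start of month` rewinds 2046-04-30 to 2046-04-01.
`weekday 6` advances to the next Saturday; 2046-04-01 is a Sunday, so it moves forward to 2046-04-07.
Advancing 7 more days within April lands on 2046-04-14.

2046-04-14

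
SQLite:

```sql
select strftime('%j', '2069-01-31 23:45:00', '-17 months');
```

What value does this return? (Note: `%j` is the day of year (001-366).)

243

First apply '-17 months': 2069-01-31 23:45:00 → 2067-08-31 23:45:00.
Day-of-year for 2067-08-31: days since 2067-01-01 inclusive = 243, zero-padded to 243.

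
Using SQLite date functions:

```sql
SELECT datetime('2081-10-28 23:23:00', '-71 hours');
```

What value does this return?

-71 hours from 2081-10-28 23:23:00 is 2081-10-26 00:23:00 (crosses midnight).

2081-10-26 00:23:00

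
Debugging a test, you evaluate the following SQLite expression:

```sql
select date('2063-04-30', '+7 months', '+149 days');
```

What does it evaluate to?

2064-04-27

Adding +7 months to 2063-04-30 gives 2063-11-30.
Applying '+149 days' to 2063-11-30: counting 149 days forward gives 2064-04-27.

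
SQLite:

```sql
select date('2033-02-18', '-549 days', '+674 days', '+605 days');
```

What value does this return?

Applying '-549 days' to 2033-02-18: counting 549 days back gives 2031-08-19.
Applying '+674 days' to 2031-08-19: counting 674 days forward gives 2033-06-23.
Applying '+605 days' to 2033-06-23: counting 605 days forward gives 2035-02-18.

2035-02-18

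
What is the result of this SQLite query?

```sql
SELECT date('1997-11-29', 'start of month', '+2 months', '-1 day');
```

`start of month` rewinds 1997-11-29 to 1997-11-01.
Adding +2 months to 1997-11-01 gives 1998-01-01.
Going back 1 day from 1998-01-01 reaches 1997-12-31 (last day of December, 31 days).

1997-12-31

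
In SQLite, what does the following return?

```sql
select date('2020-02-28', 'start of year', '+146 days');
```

`start of year` rewinds 2020-02-28 to 2020-01-01.
Applying '+146 days' to 2020-01-01: counting 146 days forward gives 2020-05-26.

2020-05-26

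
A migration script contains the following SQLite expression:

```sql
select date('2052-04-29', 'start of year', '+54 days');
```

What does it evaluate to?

`start of year` rewinds 2052-04-29 to 2052-01-01.
Applying '+54 days' to 2052-01-01: counting 54 days forward gives 2052-02-24.

2052-02-24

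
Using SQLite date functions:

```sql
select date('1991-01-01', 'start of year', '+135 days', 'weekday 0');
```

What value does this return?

`start of year` rewinds 1991-01-01 to 1991-01-01.
Applying '+135 days' to 1991-01-01: counting 135 days forward gives 1991-05-16.
`weekday 0` advances to the next Sunday; 1991-05-16 is a Thursday, so it moves forward to 1991-05-19.

1991-05-19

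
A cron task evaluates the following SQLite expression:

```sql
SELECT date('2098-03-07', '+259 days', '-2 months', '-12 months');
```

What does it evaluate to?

2097-09-21

Applying '+259 days' to 2098-03-07: counting 259 days forward gives 2098-11-21.
Adding -2 months to 2098-11-21 gives 2098-09-21.
Adding -12 months to 2098-09-21 gives 2097-09-21.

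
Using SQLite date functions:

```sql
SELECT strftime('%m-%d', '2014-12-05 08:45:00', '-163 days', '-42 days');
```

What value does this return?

First apply '-163 days', '-42 days': 2014-12-05 08:45:00 → 2014-05-14 08:45:00.
`%m-%d` extracts the month-day: 05-14.

05-14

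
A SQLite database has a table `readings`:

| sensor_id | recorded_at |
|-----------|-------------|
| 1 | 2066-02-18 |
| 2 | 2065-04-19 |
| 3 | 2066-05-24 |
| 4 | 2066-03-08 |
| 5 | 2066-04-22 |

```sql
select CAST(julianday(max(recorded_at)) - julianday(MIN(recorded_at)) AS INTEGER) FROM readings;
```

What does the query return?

400

MIN = 2065-04-19, MAX = 2066-05-24.
11 days remain in April 2065 after the 19th (30 − 19).
Full months from May 2065 through April 2066 contribute their day counts.
Then 24 days into May 2066.
Total: 11 + 31 + 30 + 31 + 31 + 30 + 31 + 30 + 31 + 31 + 28 + 31 + 30 + 24 = 400.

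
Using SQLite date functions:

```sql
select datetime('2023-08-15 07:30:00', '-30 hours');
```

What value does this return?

2023-08-14 01:30:00

-30 hours from 2023-08-15 07:30:00 is 2023-08-14 01:30:00 (crosses midnight).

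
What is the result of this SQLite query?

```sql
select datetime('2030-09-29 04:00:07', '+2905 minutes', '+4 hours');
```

2030-10-01 08:25:07

2905 minutes = 48h 25m; +2905 minutes from 2030-09-29 04:00:07 is 2030-10-01 04:25:07 (crosses midnight).
+4 hours from 2030-10-01 04:25:07 is 2030-10-01 08:25:07.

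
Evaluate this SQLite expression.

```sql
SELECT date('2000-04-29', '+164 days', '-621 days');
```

Applying '+164 days' to 2000-04-29: counting 164 days forward gives 2000-10-10.
Applying '-621 days' to 2000-10-10: counting 621 days back gives 1999-01-28.

1999-01-28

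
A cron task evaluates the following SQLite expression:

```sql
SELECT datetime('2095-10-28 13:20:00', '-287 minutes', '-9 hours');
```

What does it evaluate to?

287 minutes = 4h 47m; -287 minutes from 2095-10-28 13:20:00 is 2095-10-28 08:33:00.
-9 hours from 2095-10-28 08:33:00 is 2095-10-27 23:33:00 (crosses midnight).

2095-10-27 23:33:00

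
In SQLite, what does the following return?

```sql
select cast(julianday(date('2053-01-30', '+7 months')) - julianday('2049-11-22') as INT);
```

1377

Adding +7 months to 2053-01-30 gives 2053-08-30.
8 days remain in November 2049 after the 22nd (30 − 22).
Full months from December 2049 through July 2053 contribute their day counts.
Then 30 days into August 2053.
Total: 8 + 31 + 31 + 28 + 31 + 30 + 31 + 30 + 31 + 31 + 30 + 31 + 30 + 31 + 31 + 28 + 31 + 30 + 31 + 30 + 31 + 31 + 30 + 31 + 30 + 31 + 31 + 29 + 31 + 30 + 31 + 30 + 31 + 31 + 30 + 31 + 30 + 31 + 31 + 28 + 31 + 30 + 31 + 30 + 31 + 30 = 1377.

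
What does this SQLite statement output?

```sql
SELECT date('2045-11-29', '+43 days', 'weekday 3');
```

Applying '+43 days' to 2045-11-29: counting 43 days forward gives 2046-01-11.
`weekday 3` advances to the next Wednesday; 2046-01-11 is a Thursday, so it moves forward to 2046-01-17.

2046-01-17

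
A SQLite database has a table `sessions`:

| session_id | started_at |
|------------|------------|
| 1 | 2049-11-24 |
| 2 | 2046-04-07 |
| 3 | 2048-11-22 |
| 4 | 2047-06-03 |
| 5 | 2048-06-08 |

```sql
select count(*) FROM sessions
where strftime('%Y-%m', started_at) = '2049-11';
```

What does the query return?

1

Rows with year-month 2049-11: 2049-11-24 → 1.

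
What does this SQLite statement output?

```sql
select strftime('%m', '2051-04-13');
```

`%m` extracts the 2-digit month (01-12): 04.

04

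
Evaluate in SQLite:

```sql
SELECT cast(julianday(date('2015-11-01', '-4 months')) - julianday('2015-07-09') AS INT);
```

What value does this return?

-8

Adding -4 months to 2015-11-01 gives 2015-07-01.
Both dates are in July 2015: 9 − 1 = 8.
The subtraction is earlier − later, so the result is −8 → -8.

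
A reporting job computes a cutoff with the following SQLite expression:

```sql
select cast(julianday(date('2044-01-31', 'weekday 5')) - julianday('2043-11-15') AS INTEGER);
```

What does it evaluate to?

`weekday 5` advances to the next Friday; 2044-01-31 is a Sunday, so it moves forward to 2044-02-05.
15 days remain in November 2043 after the 15th (30 − 15).
December 2043: 31 days.
January 2044: 31 days.
Then 5 days into February 2044.
Total: 15 + 31 + 31 + 5 = 82.

82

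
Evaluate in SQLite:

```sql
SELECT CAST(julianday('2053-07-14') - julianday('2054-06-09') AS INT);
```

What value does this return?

17 days remain in July 2053 after the 14th (31 − 14).
Full months from August 2053 through May 2054 contribute their day counts.
Then 9 days into June 2054.
Total: 17 + 31 + 30 + 31 + 30 + 31 + 31 + 28 + 31 + 30 + 31 + 9 = 330.
The subtraction is earlier − later, so the result is −330 → -330.

-330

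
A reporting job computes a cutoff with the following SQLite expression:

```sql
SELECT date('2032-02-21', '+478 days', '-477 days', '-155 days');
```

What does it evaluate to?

2031-09-20

Applying '+478 days' to 2032-02-21: counting 478 days forward gives 2033-06-13.
Applying '-477 days' to 2033-06-13: counting 477 days back gives 2032-02-22.
Applying '-155 days' to 2032-02-22: counting 155 days back gives 2031-09-20.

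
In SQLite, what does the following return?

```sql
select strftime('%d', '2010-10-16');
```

`%d` extracts the 2-digit day of month: 16.

16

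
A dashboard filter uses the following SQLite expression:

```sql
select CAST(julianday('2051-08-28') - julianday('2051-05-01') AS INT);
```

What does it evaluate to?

30 days remain in May 2051 after the 1st (31 − 1).
June 2051: 30 days.
July 2051: 31 days.
Then 28 days into August 2051.
Total: 30 + 30 + 31 + 28 = 119.

119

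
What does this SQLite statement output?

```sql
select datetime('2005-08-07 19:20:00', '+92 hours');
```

2005-08-11 15:20:00

+92 hours from 2005-08-07 19:20:00 is 2005-08-11 15:20:00 (crosses midnight).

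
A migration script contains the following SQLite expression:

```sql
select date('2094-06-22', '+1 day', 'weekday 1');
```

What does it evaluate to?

2094-06-28

Advancing 1 more day within June lands on 2094-06-23.
`weekday 1` advances to the next Monday; 2094-06-23 is a Wednesday, so it moves forward to 2094-06-28.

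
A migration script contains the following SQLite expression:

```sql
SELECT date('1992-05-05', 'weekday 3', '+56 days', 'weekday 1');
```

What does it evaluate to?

1992-07-06

`weekday 3` advances to the next Wednesday; 1992-05-05 is a Tuesday, so it moves forward to 1992-05-06.
Applying '+56 days' to 1992-05-06: counting 56 days forward gives 1992-07-01.
`weekday 1` advances to the next Monday; 1992-07-01 is a Wednesday, so it moves forward to 1992-07-06.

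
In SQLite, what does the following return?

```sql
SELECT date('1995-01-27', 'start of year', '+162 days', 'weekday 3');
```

`start of year` rewinds 1995-01-27 to 1995-01-01.
Applying '+162 days' to 1995-01-01: counting 162 days forward gives 1995-06-12.
`weekday 3` advances to the next Wednesday; 1995-06-12 is a Monday, so it moves forward to 1995-06-14.

1995-06-14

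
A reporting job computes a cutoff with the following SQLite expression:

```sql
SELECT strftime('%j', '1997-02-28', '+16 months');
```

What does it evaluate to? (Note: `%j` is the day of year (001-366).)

179

First apply '+16 months': 1997-02-28 → 1998-06-28.
Day-of-year for 1998-06-28: days since 1998-01-01 inclusive = 179, zero-padded to 179.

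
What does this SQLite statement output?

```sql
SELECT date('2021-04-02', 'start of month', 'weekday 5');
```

`start of month` rewinds 2021-04-02 to 2021-04-01.
`weekday 5` advances to the next Friday; 2021-04-01 is a Thursday, so it moves forward to 2021-04-02.

2021-04-02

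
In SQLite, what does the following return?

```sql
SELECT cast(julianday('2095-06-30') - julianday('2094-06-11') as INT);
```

19 days remain in June 2094 after the 11th (30 − 11).
Full months from July 2094 through May 2095 contribute their day counts.
Then 30 days into June 2095.
Total: 19 + 31 + 31 + 30 + 31 + 30 + 31 + 31 + 28 + 31 + 30 + 31 + 30 = 384.

384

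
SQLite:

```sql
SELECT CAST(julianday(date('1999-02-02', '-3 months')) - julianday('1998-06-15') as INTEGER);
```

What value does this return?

140

Adding -3 months to 1999-02-02 gives 1998-11-02.
15 days remain in June 1998 after the 15th (30 − 15).
July 1998: 31 days.
August 1998: 31 days.
September 1998: 30 days.
October 1998: 31 days.
Then 2 days into November 1998.
Total: 15 + 31 + 31 + 30 + 31 + 2 = 140.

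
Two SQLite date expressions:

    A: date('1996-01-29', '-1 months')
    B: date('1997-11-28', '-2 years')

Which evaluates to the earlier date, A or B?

A = 1995-12-29.
B = 1995-11-28.
B is earlier.

B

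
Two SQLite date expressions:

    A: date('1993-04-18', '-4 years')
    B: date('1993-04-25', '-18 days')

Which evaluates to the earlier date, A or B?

A

A = 1989-04-18.
B = 1993-04-07.
A is earlier.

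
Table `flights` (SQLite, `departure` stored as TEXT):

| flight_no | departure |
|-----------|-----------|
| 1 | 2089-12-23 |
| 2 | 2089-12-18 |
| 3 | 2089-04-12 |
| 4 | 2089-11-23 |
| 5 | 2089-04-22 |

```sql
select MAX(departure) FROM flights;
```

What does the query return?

2089-12-23

MAX over {2089-04-12, 2089-04-22, 2089-11-23, 2089-12-18, 2089-12-23}.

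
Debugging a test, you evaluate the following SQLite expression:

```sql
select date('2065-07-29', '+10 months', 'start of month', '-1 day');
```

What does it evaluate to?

Adding +10 months to 2065-07-29 gives 2066-05-29.
`start of month` rewinds 2066-05-29 to 2066-05-01.
Going back 1 day from 2066-05-01 reaches 2066-04-30 (last day of April, 30 days).

2066-04-30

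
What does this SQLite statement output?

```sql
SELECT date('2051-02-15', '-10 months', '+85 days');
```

2050-07-09

Adding -10 months to 2051-02-15 gives 2050-04-15.
Applying '+85 days' to 2050-04-15: counting 85 days forward gives 2050-07-09.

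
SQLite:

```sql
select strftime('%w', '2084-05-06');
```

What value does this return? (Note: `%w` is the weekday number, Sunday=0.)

6

2084-05-06 is a Saturday; with Sunday=0 that is 6.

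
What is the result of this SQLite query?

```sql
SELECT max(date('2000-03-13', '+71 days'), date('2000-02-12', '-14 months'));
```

date('2000-03-13', '+71 days') → 2000-05-23.
date('2000-02-12', '-14 months') → 1998-12-12.
Later of the two is 2000-05-23.

2000-05-23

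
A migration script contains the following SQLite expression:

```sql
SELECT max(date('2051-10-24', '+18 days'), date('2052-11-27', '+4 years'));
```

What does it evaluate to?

date('2051-10-24', '+18 days') → 2051-11-11.
date('2052-11-27', '+4 years') → 2056-11-27.
Later of the two is 2056-11-27.

2056-11-27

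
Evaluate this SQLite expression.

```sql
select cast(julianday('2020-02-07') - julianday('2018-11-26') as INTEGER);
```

4 days remain in November 2018 after the 26th (30 − 26).
Full months from December 2018 through January 2020 contribute their day counts.
Then 7 days into February 2020.
Total: 4 + 31 + 31 + 28 + 31 + 30 + 31 + 30 + 31 + 31 + 30 + 31 + 30 + 31 + 31 + 7 = 438.

438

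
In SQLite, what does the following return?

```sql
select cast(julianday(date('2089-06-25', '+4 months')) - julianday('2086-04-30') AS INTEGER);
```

1274

Adding +4 months to 2089-06-25 gives 2089-10-25.
0 days remain in April 2086 after the 30th (30 − 30).
Full months from May 2086 through September 2089 contribute their day counts.
Then 25 days into October 2089.
Total: 0 + 31 + 30 + 31 + 31 + 30 + 31 + 30 + 31 + 31 + 28 + 31 + 30 + 31 + 30 + 31 + 31 + 30 + 31 + 30 + 31 + 31 + 29 + 31 + 30 + 31 + 30 + 31 + 31 + 30 + 31 + 30 + 31 + 31 + 28 + 31 + 30 + 31 + 30 + 31 + 31 + 30 + 25 = 1274.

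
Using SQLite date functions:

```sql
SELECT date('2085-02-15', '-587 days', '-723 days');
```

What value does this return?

2081-07-16

Applying '-587 days' to 2085-02-15: counting 587 days back gives 2083-07-09.
Applying '-723 days' to 2083-07-09: counting 723 days back gives 2081-07-16.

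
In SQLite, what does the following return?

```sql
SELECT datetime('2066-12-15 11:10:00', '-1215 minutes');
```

1215 minutes = 20h 15m; -1215 minutes from 2066-12-15 11:10:00 is 2066-12-14 14:55:00 (crosses midnight).

2066-12-14 14:55:00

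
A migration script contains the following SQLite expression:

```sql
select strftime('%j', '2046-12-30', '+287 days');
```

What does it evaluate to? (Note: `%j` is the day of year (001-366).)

First apply '+287 days': 2046-12-30 → 2047-10-13.
Day-of-year for 2047-10-13: days since 2047-01-01 inclusive = 286, zero-padded to 286.

286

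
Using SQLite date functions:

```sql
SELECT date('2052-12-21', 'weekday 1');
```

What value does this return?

2052-12-23

`weekday 1` advances to the next Monday; 2052-12-21 is a Saturday, so it moves forward to 2052-12-23.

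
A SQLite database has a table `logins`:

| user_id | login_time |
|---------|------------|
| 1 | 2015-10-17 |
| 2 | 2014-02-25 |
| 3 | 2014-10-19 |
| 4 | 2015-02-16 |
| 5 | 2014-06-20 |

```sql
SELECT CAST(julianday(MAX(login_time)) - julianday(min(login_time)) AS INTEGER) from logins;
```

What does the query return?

599

MIN = 2014-02-25, MAX = 2015-10-17.
3 days remain in February 2014 after the 25th (28 − 25).
Full months from March 2014 through September 2015 contribute their day counts.
Then 17 days into October 2015.
Total: 3 + 31 + 30 + 31 + 30 + 31 + 31 + 30 + 31 + 30 + 31 + 31 + 28 + 31 + 30 + 31 + 30 + 31 + 31 + 30 + 17 = 599.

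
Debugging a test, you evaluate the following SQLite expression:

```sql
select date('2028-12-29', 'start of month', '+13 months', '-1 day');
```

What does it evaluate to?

`start of month` rewinds 2028-12-29 to 2028-12-01.
Adding +13 months to 2028-12-01 gives 2030-01-01.
Going back 1 day from 2030-01-01 reaches 2029-12-31 (last day of December, 31 days).

2029-12-31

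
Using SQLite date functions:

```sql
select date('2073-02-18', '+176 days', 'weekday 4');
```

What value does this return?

Applying '+176 days' to 2073-02-18: counting 176 days forward gives 2073-08-13.
`weekday 4` advances to the next Thursday; 2073-08-13 is a Sunday, so it moves forward to 2073-08-17.

2073-08-17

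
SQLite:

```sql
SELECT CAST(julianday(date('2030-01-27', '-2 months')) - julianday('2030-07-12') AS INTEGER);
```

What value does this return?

Adding -2 months to 2030-01-27 gives 2029-11-27.
3 days remain in November 2029 after the 27th (30 − 27).
Full months from December 2029 through June 2030 contribute their day counts.
Then 12 days into July 2030.
Total: 3 + 31 + 31 + 28 + 31 + 30 + 31 + 30 + 12 = 227.
The subtraction is earlier − later, so the result is −227 → -227.

-227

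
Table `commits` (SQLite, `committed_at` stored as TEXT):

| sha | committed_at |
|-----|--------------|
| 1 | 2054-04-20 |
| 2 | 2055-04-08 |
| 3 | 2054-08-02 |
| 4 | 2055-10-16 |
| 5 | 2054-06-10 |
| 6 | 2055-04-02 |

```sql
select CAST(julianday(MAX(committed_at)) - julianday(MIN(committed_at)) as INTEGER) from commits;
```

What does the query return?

MIN = 2054-04-20, MAX = 2055-10-16.
10 days remain in April 2054 after the 20th (30 − 20).
Full months from May 2054 through September 2055 contribute their day counts.
Then 16 days into October 2055.
Total: 10 + 31 + 30 + 31 + 31 + 30 + 31 + 30 + 31 + 31 + 28 + 31 + 30 + 31 + 30 + 31 + 31 + 30 + 16 = 544.

544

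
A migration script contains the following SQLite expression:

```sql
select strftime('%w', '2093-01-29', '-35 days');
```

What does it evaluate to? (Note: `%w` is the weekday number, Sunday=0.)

First apply '-35 days': 2093-01-29 → 2092-12-25.
2092-12-25 is a Thursday; with Sunday=0 that is 4.

4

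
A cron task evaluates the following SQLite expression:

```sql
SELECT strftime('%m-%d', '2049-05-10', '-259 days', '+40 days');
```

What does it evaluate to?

10-03

First apply '-259 days', '+40 days': 2049-05-10 → 2048-10-03.
`%m-%d` extracts the month-day: 10-03.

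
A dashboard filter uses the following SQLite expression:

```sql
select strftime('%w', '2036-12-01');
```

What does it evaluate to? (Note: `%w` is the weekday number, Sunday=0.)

1

2036-12-01 is a Monday; with Sunday=0 that is 1.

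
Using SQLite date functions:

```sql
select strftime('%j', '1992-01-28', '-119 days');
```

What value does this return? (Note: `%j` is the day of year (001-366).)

274

First apply '-119 days': 1992-01-28 → 1991-10-01.
Day-of-year for 1991-10-01: days since 1991-01-01 inclusive = 274, zero-padded to 274.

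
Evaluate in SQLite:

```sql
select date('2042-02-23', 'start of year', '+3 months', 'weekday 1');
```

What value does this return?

`start of year` rewinds 2042-02-23 to 2042-01-01.
Adding +3 months to 2042-01-01 gives 2042-04-01.
`weekday 1` advances to the next Monday; 2042-04-01 is a Tuesday, so it moves forward to 2042-04-07.

2042-04-07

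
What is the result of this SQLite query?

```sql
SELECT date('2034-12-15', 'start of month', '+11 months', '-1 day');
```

`start of month` rewinds 2034-12-15 to 2034-12-01.
Adding +11 months to 2034-12-01 gives 2035-11-01.
Going back 1 day from 2035-11-01 reaches 2035-10-31 (last day of October, 31 days).

2035-10-31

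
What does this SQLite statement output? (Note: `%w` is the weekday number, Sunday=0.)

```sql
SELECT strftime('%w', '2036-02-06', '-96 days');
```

5

First apply '-96 days': 2036-02-06 → 2035-11-02.
2035-11-02 is a Friday; with Sunday=0 that is 5.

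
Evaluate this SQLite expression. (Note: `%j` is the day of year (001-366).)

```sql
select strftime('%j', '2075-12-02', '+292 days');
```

First apply '+292 days': 2075-12-02 → 2076-09-19.
Day-of-year for 2076-09-19: days since 2076-01-01 inclusive = 263, zero-padded to 263.

263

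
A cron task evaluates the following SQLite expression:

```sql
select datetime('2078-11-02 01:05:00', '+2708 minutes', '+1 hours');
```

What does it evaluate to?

2078-11-03 23:13:00

2708 minutes = 45h 8m; +2708 minutes from 2078-11-02 01:05:00 is 2078-11-03 22:13:00 (crosses midnight).
+1 hours from 2078-11-03 22:13:00 is 2078-11-03 23:13:00.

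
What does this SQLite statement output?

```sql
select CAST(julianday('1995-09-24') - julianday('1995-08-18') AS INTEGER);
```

37

13 days remain in August 1995 after the 18th (31 − 18).
Then 24 days into September 1995.
Total: 13 + 24 = 37.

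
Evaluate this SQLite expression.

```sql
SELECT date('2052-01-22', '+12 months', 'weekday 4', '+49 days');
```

Adding +12 months to 2052-01-22 gives 2053-01-22.
`weekday 4` advances to the next Thursday; 2053-01-22 is a Wednesday, so it moves forward to 2053-01-23.
Applying '+49 days' to 2053-01-23: counting 49 days forward gives 2053-03-13.

2053-03-13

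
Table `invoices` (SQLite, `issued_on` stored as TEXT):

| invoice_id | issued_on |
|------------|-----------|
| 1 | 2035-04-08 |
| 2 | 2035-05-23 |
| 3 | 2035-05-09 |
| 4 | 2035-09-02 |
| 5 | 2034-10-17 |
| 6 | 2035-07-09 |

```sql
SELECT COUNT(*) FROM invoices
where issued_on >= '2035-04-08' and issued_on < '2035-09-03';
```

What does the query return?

5

Rows in [2035-04-08, 2035-09-03): 2035-04-08, 2035-05-23, 2035-05-09, 2035-09-02, 2035-07-09 → 5 rows.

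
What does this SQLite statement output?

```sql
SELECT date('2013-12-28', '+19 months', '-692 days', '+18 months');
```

2015-03-04

Adding +19 months to 2013-12-28 gives 2015-07-28.
Applying '-692 days' to 2015-07-28: counting 692 days back gives 2013-09-04.
Adding +18 months to 2013-09-04 gives 2015-03-04.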